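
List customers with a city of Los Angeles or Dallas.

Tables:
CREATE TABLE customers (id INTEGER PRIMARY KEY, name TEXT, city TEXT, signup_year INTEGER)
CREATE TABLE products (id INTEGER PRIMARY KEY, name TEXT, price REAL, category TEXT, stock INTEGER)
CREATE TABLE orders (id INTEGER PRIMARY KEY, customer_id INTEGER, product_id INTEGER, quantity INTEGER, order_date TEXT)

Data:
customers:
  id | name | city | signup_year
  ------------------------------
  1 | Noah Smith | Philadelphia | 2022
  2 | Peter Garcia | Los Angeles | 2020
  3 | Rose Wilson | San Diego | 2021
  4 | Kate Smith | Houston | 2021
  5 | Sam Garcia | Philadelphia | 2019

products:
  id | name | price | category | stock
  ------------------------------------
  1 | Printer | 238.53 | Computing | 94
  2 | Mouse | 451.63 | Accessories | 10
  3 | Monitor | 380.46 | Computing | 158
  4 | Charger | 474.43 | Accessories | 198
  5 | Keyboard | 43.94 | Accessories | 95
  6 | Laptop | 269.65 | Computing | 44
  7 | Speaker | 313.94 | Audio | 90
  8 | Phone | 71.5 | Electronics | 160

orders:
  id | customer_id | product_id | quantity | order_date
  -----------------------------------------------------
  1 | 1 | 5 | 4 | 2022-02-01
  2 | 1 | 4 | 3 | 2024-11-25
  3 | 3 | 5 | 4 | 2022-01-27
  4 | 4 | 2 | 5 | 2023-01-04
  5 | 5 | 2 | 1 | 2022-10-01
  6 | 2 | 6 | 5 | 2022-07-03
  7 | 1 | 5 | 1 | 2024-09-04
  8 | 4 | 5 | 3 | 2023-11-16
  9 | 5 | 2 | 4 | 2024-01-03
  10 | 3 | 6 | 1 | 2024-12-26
SELECT name, city FROM customers WHERE city IN ('Los Angeles', 'Dallas')

Execution result:
name | city
Peter Garcia | Los Angeles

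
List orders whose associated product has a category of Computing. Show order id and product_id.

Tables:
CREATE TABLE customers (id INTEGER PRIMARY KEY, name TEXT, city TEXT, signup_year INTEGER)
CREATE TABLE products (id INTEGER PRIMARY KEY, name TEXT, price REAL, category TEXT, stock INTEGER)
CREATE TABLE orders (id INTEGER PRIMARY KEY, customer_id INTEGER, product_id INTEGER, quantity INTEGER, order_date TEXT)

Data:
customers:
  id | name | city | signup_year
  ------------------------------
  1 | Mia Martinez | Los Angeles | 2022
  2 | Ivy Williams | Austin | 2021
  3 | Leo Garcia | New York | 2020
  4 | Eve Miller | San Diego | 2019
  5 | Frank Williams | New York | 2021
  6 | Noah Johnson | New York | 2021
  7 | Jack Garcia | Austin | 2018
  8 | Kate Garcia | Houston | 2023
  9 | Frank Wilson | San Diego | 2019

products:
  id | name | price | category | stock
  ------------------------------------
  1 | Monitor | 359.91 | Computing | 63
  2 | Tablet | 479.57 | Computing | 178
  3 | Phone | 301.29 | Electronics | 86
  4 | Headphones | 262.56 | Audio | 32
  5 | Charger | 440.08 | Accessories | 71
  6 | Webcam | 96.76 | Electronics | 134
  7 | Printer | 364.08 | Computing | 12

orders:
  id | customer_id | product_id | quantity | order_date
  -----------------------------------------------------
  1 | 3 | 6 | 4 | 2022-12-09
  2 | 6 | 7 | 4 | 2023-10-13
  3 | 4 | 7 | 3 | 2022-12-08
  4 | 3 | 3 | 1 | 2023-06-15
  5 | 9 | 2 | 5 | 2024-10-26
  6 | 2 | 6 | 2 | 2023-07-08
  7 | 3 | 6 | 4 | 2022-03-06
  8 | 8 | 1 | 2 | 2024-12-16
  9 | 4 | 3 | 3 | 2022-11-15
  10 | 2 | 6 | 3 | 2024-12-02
SELECT id, product_id FROM orders WHERE product_id IN (SELECT id FROM products WHERE category = 'Computing')

Execution result:
id | product_id
2 | 7
3 | 7
5 | 2
8 | 1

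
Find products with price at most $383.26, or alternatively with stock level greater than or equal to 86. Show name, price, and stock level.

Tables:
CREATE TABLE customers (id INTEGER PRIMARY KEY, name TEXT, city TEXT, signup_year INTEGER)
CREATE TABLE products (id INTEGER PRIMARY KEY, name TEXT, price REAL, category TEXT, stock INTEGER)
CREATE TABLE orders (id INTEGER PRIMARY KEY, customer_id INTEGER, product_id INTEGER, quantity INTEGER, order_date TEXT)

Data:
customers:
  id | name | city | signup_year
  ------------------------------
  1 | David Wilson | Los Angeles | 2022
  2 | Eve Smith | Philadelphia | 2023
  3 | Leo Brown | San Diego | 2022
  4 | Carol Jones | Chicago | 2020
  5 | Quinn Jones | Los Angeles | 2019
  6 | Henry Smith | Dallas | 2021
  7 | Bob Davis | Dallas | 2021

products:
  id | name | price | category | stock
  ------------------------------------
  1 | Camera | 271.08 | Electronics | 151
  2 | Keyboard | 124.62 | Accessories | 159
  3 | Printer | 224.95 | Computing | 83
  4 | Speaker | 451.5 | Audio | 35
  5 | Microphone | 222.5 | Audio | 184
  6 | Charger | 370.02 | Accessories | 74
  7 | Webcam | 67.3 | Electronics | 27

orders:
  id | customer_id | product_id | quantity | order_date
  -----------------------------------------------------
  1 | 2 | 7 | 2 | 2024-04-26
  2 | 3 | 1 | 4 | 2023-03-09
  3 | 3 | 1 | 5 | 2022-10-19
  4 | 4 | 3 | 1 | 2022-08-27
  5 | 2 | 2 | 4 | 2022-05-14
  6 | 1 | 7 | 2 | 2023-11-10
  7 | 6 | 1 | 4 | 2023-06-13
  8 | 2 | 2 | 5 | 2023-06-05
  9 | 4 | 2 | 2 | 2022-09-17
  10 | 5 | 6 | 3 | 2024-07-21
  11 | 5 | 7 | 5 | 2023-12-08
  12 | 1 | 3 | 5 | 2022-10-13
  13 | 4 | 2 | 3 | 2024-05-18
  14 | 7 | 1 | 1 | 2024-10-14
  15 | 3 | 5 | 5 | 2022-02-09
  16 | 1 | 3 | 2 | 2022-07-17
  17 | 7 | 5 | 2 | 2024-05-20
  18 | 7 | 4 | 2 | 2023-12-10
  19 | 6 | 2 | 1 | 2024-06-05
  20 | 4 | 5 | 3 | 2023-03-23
SELECT name, price, stock FROM products WHERE price <= 383.26 OR stock >= 86

Execution result:
name | price | stock
Camera | 271.08 | 151
Keyboard | 124.62 | 159
Printer | 224.95 | 83
Microphone | 222.50 | 184
Charger | 370.02 | 74
Webcam | 67.30 | 27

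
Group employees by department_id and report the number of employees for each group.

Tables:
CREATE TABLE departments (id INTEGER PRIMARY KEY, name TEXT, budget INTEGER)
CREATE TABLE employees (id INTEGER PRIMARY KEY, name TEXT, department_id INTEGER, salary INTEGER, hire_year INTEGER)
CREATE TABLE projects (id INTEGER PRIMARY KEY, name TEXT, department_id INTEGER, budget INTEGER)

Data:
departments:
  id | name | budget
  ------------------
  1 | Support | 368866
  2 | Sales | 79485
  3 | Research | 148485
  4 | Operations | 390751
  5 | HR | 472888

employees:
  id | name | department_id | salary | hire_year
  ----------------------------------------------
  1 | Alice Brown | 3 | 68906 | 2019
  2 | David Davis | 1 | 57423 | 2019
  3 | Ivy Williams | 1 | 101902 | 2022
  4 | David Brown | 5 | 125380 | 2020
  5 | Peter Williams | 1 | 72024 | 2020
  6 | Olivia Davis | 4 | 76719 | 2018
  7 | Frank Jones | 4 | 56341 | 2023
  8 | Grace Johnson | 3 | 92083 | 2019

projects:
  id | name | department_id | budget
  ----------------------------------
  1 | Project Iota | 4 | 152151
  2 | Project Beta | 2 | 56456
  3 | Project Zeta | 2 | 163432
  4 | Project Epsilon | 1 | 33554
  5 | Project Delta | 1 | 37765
SELECT department_id, COUNT(*) AS n FROM employees GROUP BY department_id

Execution result:
department_id | n
1 | 3
3 | 2
4 | 2
5 | 1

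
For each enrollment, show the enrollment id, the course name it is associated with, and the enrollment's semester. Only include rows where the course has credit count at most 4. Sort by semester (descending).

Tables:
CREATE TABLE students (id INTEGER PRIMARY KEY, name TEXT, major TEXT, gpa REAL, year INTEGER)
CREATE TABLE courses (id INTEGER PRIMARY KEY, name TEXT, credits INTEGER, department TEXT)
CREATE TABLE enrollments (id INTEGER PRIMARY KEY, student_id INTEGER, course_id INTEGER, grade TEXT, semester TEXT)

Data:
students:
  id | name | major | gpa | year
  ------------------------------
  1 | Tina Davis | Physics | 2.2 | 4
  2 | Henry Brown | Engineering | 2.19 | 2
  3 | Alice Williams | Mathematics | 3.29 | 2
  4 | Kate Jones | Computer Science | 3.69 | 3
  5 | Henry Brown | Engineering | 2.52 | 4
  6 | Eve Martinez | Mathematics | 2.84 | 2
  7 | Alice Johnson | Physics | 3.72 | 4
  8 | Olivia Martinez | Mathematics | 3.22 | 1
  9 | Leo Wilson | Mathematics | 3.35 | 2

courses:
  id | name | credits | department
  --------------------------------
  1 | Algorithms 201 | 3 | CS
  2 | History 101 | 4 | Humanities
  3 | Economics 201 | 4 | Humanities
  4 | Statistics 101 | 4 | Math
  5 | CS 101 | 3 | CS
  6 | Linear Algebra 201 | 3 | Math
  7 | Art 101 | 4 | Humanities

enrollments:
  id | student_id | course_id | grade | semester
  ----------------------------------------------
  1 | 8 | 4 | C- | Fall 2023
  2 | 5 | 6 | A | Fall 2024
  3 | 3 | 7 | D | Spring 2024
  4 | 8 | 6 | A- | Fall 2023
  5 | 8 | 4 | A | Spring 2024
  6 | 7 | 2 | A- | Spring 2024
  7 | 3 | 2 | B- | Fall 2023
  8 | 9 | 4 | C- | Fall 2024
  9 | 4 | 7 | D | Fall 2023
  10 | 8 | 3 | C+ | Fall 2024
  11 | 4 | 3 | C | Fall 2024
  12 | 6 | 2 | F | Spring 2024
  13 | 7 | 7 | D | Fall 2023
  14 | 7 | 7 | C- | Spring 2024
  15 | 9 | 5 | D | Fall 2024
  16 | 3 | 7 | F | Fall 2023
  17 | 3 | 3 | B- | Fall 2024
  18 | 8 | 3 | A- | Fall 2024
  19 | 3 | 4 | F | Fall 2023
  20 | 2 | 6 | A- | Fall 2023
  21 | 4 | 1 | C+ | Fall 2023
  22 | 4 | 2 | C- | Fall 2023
SELECT c.id, p.name AS course, c.semester FROM enrollments c JOIN courses p ON c.course_id = p.id WHERE p.credits <= 4 ORDER BY c.semester DESC

Execution result:
id | course | semester
3 | Art 101 | Spring 2024
5 | Statistics 101 | Spring 2024
6 | History 101 | Spring 2024
12 | History 101 | Spring 2024
14 | Art 101 | Spring 2024
2 | Linear Algebra 201 | Fall 2024
8 | Statistics 101 | Fall 2024
10 | Economics 201 | Fall 2024
11 | Economics 201 | Fall 2024
15 | CS 101 | Fall 2024
17 | Economics 201 | Fall 2024
18 | Economics 201 | Fall 2024
1 | Statistics 101 | Fall 2023
4 | Linear Algebra 201 | Fall 2023
7 | History 101 | Fall 2023
9 | Art 101 | Fall 2023
13 | Art 101 | Fall 2023
16 | Art 101 | Fall 2023
19 | Statistics 101 | Fall 2023
20 | Linear Algebra 201 | Fall 2023
21 | Algorithms 201 | Fall 2023
22 | History 101 | Fall 2023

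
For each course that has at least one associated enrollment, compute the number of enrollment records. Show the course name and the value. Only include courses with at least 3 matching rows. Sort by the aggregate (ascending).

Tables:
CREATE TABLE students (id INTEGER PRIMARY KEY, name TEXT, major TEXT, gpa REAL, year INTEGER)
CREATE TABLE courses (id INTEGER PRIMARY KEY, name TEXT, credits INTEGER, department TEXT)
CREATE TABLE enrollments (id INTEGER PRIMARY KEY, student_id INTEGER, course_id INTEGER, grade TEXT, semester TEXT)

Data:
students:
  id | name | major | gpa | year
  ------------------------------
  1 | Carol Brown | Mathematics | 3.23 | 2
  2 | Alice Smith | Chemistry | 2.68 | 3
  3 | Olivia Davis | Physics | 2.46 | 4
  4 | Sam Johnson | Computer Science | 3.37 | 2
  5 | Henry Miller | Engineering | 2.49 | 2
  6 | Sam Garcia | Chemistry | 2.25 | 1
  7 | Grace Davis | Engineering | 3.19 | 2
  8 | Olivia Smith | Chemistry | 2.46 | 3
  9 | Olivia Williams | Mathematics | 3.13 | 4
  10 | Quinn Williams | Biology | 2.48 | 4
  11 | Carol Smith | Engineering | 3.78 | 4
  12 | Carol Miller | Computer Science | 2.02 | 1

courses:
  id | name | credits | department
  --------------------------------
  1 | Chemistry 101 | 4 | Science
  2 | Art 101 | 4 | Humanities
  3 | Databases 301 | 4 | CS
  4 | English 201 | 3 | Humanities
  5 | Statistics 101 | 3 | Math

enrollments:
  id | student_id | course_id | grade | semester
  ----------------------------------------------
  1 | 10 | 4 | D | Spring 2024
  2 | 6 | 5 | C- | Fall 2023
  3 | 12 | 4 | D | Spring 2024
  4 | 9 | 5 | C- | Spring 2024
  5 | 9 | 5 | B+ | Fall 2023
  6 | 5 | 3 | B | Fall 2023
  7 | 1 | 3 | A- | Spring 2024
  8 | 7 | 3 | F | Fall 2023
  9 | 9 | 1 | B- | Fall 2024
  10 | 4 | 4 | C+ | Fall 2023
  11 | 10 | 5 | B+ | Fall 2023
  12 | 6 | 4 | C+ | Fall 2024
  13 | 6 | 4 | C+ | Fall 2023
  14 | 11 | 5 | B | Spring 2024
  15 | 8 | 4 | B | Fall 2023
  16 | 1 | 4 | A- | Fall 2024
SELECT p.name, COUNT(*) AS n FROM enrollments c JOIN courses p ON c.course_id = p.id GROUP BY p.id, p.name HAVING COUNT(*) >= 3 ORDER BY n ASC

Execution result:
name | n
Databases 301 | 3
Statistics 101 | 5
English 201 | 7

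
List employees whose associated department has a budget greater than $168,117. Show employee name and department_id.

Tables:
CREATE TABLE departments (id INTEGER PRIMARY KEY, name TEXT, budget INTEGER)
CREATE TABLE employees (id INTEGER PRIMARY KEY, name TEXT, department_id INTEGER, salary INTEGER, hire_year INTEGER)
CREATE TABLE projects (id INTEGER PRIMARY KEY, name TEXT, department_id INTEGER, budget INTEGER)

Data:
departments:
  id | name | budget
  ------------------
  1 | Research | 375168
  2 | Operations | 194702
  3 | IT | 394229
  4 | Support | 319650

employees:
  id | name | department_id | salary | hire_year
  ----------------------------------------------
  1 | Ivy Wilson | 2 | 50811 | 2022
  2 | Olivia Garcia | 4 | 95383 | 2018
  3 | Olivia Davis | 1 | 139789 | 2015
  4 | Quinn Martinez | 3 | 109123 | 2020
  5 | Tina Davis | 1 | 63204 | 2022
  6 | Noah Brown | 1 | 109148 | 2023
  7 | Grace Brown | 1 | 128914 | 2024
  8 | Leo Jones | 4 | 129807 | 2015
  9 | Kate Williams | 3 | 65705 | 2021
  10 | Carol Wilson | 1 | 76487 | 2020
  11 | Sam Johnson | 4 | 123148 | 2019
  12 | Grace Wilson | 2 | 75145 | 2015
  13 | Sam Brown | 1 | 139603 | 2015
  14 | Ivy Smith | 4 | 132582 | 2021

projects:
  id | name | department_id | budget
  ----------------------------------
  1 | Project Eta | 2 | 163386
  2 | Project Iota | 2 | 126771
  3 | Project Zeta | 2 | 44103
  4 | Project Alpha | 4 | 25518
SELECT name, department_id FROM employees WHERE department_id IN (SELECT id FROM departments WHERE budget > 168117)

Execution result:
name | department_id
Ivy Wilson | 2
Olivia Garcia | 4
Olivia Davis | 1
Quinn Martinez | 3
Tina Davis | 1
Noah Brown | 1
Grace Brown | 1
Leo Jones | 4
Kate Williams | 3
Carol Wilson | 1
Sam Johnson | 4
Grace Wilson | 2
Sam Brown | 1
Ivy Smith | 4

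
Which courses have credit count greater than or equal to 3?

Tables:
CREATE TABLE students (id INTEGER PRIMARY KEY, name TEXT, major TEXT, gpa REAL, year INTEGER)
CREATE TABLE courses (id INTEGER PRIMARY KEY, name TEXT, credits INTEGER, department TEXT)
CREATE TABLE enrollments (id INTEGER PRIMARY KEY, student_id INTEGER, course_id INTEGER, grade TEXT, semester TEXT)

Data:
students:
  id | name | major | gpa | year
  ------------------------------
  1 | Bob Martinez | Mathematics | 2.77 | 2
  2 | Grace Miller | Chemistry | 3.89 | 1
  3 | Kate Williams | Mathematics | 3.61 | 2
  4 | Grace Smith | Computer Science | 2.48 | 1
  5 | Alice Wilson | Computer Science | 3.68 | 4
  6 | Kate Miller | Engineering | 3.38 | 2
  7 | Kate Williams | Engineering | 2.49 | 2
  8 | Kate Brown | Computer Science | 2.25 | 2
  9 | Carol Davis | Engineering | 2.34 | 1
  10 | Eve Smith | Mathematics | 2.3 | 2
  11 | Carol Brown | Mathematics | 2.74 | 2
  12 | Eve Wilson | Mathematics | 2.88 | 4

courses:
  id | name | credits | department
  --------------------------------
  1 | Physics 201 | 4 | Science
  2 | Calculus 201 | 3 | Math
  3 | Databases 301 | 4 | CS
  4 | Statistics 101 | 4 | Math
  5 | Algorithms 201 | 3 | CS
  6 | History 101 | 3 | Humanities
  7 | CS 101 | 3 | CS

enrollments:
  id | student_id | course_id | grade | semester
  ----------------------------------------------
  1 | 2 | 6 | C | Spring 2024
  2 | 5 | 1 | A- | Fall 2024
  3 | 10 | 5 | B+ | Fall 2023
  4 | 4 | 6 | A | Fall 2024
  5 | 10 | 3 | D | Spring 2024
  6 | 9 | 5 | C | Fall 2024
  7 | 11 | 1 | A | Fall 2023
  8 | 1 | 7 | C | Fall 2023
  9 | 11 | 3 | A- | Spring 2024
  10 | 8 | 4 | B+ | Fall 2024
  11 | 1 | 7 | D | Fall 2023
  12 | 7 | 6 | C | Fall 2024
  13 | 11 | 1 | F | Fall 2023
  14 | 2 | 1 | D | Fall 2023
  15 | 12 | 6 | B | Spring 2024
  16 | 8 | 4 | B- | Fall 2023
SELECT name, credits FROM courses WHERE credits >= 3

Execution result:
name | credits
Physics 201 | 4
Calculus 201 | 3
Databases 301 | 4
Statistics 101 | 4
Algorithms 201 | 3
History 101 | 3
CS 101 | 3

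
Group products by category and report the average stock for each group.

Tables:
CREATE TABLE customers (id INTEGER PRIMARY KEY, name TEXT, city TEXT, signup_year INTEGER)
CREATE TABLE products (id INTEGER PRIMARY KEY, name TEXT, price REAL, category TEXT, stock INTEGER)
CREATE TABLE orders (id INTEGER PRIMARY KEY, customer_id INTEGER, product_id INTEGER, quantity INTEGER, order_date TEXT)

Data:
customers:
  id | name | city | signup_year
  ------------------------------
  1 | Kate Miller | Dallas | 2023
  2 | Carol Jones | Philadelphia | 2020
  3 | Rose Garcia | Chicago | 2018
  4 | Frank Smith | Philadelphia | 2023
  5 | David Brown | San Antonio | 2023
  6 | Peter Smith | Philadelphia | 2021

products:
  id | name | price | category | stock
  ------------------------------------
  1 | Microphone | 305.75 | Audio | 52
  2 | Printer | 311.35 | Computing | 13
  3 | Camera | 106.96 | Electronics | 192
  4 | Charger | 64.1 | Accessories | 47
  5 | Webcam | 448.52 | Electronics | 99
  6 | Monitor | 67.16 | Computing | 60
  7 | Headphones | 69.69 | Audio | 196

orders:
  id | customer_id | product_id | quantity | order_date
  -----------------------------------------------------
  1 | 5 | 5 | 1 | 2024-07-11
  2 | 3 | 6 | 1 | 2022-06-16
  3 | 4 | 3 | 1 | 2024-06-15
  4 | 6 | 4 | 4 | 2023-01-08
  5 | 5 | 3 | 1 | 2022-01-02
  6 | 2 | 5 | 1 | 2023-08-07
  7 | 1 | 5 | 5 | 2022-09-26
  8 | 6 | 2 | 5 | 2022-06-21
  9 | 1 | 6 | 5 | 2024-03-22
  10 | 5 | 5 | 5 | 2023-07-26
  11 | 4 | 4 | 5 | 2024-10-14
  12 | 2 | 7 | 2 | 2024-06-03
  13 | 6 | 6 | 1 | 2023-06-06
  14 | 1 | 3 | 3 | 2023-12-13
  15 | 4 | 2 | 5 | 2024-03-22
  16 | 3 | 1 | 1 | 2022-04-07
SELECT category, AVG(stock) AS avg_stock FROM products GROUP BY category

Execution result:
category | avg_stock
Accessories | 47.00
Audio | 124.00
Computing | 36.50
Electronics | 145.50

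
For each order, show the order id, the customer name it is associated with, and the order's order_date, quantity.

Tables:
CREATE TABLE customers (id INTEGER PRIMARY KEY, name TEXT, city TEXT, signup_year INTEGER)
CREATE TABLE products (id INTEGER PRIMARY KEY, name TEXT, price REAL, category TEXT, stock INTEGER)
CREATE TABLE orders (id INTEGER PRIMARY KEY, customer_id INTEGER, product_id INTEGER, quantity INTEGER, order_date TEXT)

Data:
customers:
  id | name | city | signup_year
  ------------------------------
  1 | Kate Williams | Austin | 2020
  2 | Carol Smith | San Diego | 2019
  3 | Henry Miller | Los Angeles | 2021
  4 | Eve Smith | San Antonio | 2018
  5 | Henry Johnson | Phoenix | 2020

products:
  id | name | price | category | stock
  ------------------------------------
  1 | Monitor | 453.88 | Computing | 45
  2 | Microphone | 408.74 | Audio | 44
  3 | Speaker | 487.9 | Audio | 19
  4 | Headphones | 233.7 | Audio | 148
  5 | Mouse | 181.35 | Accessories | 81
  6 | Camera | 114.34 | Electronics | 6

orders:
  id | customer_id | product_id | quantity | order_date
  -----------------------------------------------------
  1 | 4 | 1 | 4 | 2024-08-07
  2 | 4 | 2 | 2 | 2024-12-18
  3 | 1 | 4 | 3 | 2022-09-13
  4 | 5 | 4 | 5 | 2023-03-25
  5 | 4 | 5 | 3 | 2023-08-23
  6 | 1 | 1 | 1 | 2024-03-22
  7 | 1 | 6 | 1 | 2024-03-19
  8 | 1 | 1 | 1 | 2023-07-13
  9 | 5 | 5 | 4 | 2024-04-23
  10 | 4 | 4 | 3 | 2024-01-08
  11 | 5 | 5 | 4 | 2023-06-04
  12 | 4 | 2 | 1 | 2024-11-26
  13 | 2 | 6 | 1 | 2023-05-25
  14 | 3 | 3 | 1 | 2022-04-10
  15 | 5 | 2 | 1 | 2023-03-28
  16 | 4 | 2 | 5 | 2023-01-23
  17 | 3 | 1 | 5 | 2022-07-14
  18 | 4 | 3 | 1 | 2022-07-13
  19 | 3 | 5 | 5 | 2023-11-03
SELECT c.id, p.name AS customer, c.order_date, c.quantity FROM orders c JOIN customers p ON c.customer_id = p.id

Execution result:
id | customer | order_date | quantity
1 | Eve Smith | 2024-08-07 | 4
2 | Eve Smith | 2024-12-18 | 2
3 | Kate Williams | 2022-09-13 | 3
4 | Henry Johnson | 2023-03-25 | 5
5 | Eve Smith | 2023-08-23 | 3
6 | Kate Williams | 2024-03-22 | 1
7 | Kate Williams | 2024-03-19 | 1
8 | Kate Williams | 2023-07-13 | 1
9 | Henry Johnson | 2024-04-23 | 4
10 | Eve Smith | 2024-01-08 | 3
11 | Henry Johnson | 2023-06-04 | 4
12 | Eve Smith | 2024-11-26 | 1
13 | Carol Smith | 2023-05-25 | 1
14 | Henry Miller | 2022-04-10 | 1
15 | Henry Johnson | 2023-03-28 | 1
16 | Eve Smith | 2023-01-23 | 5
17 | Henry Miller | 2022-07-14 | 5
18 | Eve Smith | 2022-07-13 | 1
19 | Henry Miller | 2023-11-03 | 5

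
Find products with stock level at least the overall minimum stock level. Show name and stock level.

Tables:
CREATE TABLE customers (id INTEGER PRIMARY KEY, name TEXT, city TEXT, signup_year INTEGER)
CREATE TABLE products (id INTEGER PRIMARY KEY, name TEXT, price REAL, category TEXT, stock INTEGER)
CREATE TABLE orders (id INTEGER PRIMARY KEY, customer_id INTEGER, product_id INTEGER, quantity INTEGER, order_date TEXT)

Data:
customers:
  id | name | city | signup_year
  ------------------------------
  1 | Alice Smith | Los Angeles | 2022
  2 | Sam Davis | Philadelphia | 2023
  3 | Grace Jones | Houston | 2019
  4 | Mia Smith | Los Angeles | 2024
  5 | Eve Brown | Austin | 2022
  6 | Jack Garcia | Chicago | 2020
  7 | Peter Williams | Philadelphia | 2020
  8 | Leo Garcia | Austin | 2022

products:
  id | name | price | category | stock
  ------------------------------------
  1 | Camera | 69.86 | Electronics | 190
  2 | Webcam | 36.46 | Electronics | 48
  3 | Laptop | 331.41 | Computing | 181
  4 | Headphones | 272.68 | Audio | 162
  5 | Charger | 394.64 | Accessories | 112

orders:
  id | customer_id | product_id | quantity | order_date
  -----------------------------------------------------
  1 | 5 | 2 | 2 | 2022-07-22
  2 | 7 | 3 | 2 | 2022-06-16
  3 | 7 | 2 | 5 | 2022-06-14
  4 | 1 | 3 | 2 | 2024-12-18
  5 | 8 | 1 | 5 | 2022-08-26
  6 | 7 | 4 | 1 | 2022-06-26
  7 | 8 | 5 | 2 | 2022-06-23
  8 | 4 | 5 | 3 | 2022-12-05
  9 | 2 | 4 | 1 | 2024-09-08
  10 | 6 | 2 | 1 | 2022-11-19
SELECT name, stock FROM products WHERE stock >= (SELECT MIN(stock) FROM products)

Execution result:
name | stock
Camera | 190
Webcam | 48
Laptop | 181
Headphones | 162
Charger | 112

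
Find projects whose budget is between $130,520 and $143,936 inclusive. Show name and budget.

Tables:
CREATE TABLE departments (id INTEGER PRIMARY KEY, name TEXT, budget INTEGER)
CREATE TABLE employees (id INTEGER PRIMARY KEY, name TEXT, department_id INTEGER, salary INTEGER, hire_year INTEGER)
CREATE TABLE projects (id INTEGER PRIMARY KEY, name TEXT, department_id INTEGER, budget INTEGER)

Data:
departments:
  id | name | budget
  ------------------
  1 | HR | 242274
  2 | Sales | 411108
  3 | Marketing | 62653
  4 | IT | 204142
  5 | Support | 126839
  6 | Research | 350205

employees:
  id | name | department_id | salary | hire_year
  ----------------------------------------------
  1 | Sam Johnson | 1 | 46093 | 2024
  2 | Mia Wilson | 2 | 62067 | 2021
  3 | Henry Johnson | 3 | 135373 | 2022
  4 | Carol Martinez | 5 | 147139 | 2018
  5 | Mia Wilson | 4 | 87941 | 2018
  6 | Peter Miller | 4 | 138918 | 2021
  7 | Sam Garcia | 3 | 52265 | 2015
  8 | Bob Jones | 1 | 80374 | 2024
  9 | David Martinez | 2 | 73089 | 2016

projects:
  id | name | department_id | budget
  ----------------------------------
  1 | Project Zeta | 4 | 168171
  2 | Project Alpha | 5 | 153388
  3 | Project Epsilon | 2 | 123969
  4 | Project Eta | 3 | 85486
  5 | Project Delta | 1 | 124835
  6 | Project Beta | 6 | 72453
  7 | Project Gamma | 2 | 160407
SELECT name, budget FROM projects WHERE budget BETWEEN 130520 AND 143936

Execution result:
(no rows)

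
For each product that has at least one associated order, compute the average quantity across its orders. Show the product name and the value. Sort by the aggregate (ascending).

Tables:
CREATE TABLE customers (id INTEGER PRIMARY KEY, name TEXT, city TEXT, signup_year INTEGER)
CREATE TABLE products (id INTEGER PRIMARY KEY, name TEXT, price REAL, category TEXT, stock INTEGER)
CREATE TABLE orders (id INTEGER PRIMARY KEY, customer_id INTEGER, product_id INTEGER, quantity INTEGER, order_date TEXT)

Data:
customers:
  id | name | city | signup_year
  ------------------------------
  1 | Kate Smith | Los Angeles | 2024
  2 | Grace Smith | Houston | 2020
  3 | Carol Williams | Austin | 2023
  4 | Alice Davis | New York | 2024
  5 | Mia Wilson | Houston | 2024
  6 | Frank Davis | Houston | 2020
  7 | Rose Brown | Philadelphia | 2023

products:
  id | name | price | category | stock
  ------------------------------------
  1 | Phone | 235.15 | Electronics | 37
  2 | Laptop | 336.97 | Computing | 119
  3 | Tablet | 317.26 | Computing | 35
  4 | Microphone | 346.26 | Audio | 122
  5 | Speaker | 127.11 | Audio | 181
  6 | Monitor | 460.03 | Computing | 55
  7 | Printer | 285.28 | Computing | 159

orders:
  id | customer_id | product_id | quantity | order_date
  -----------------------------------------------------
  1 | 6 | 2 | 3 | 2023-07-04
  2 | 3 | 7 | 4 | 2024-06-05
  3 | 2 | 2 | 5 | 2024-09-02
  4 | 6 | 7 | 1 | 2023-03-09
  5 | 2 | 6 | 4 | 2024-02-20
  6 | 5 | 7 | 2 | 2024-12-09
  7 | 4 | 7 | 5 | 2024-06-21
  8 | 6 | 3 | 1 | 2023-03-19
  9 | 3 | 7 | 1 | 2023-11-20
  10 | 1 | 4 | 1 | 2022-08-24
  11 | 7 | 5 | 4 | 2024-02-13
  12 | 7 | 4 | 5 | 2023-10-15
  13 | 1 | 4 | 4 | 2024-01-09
SELECT p.name, AVG(c.quantity) AS avg_quantity FROM orders c JOIN products p ON c.product_id = p.id GROUP BY p.id, p.name ORDER BY avg_quantity ASC

Execution result:
name | avg_quantity
Tablet | 1.00
Printer | 2.60
Microphone | 3.33
Laptop | 4.00
Speaker | 4.00
Monitor | 4.00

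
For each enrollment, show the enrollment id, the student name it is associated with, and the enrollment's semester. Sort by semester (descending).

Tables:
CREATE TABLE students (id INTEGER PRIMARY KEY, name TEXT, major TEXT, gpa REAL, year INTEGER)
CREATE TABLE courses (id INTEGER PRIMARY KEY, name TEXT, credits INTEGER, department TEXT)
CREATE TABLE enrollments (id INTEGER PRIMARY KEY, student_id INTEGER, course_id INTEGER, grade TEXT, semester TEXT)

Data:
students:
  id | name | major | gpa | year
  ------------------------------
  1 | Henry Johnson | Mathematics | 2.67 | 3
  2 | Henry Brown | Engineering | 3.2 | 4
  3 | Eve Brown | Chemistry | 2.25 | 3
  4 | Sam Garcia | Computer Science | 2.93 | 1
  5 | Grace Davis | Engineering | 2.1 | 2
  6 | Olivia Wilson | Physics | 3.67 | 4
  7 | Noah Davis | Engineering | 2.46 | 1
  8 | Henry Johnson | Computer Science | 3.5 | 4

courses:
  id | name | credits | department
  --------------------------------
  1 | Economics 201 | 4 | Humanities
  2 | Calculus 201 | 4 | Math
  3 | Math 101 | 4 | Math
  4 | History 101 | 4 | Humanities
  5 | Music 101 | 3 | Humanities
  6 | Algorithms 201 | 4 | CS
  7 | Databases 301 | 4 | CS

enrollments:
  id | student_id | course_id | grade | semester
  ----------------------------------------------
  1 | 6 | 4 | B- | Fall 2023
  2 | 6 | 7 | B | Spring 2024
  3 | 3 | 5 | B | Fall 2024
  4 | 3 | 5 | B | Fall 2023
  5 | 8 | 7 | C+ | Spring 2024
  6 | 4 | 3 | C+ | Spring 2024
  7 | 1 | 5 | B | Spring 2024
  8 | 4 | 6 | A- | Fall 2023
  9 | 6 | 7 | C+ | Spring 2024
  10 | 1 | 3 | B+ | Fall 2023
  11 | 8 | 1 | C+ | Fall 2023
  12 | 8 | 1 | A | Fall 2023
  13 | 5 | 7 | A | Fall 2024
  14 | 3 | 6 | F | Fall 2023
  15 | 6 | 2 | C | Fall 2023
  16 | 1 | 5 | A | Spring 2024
SELECT c.id, p.name AS student, c.semester FROM enrollments c JOIN students p ON c.student_id = p.id ORDER BY c.semester DESC

Execution result:
id | student | semester
2 | Olivia Wilson | Spring 2024
5 | Henry Johnson | Spring 2024
6 | Sam Garcia | Spring 2024
7 | Henry Johnson | Spring 2024
9 | Olivia Wilson | Spring 2024
16 | Henry Johnson | Spring 2024
3 | Eve Brown | Fall 2024
13 | Grace Davis | Fall 2024
1 | Olivia Wilson | Fall 2023
4 | Eve Brown | Fall 2023
8 | Sam Garcia | Fall 2023
10 | Henry Johnson | Fall 2023
11 | Henry Johnson | Fall 2023
12 | Henry Johnson | Fall 2023
14 | Eve Brown | Fall 2023
15 | Olivia Wilson | Fall 2023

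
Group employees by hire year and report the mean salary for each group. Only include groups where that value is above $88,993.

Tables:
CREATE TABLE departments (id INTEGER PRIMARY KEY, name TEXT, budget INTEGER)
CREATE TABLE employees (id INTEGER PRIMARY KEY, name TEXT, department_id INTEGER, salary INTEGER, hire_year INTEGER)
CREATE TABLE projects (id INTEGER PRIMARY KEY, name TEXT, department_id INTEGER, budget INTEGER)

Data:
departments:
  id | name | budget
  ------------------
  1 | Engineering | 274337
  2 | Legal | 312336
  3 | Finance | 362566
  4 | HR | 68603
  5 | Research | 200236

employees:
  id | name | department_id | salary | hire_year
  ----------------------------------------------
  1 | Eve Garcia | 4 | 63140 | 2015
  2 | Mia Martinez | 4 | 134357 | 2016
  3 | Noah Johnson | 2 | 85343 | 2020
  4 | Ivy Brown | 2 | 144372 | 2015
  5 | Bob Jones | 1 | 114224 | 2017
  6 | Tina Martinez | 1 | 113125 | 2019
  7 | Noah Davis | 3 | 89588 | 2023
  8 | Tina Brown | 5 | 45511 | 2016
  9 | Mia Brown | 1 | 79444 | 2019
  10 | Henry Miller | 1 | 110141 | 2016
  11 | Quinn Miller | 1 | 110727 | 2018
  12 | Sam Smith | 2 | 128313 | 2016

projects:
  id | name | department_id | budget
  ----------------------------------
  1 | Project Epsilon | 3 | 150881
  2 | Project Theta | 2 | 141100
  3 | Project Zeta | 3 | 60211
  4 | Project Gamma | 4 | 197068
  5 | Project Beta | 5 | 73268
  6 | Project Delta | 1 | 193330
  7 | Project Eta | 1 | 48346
SELECT hire_year, AVG(salary) AS avg_salary FROM employees GROUP BY hire_year HAVING AVG(salary) > 88993

Execution result:
hire_year | avg_salary
2015 | 103756.00
2016 | 104580.50
2017 | 114224.00
2018 | 110727.00
2019 | 96284.50
2023 | 89588.00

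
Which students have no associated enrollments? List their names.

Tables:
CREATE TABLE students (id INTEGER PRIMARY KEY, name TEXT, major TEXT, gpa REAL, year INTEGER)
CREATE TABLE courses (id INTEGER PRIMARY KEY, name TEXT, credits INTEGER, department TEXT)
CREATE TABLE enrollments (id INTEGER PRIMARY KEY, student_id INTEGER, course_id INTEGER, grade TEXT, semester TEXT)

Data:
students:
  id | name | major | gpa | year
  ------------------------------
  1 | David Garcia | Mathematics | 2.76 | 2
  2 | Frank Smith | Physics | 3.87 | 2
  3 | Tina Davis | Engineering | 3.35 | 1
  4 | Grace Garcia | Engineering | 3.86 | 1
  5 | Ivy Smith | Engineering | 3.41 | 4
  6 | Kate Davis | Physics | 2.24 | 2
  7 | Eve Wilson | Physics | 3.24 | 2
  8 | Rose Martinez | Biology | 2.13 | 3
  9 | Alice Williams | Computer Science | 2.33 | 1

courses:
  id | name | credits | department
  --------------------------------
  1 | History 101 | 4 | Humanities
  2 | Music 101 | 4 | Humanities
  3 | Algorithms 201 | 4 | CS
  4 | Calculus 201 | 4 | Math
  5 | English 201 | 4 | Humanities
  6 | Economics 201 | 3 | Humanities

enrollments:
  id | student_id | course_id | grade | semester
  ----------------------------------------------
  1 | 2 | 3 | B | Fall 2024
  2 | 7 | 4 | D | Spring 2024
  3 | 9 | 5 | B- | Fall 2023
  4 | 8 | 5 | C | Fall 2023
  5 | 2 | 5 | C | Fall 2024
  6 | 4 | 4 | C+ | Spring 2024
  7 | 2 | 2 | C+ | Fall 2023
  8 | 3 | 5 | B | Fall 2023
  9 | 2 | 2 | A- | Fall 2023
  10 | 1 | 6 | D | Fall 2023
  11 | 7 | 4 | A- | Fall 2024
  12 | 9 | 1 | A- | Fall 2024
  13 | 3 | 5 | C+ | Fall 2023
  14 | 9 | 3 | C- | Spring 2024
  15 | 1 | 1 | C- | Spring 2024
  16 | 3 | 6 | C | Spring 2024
SELECT p.name FROM students p LEFT JOIN enrollments c ON c.student_id = p.id WHERE c.id IS NULL

Execution result:
name
Ivy Smith
Kate Davis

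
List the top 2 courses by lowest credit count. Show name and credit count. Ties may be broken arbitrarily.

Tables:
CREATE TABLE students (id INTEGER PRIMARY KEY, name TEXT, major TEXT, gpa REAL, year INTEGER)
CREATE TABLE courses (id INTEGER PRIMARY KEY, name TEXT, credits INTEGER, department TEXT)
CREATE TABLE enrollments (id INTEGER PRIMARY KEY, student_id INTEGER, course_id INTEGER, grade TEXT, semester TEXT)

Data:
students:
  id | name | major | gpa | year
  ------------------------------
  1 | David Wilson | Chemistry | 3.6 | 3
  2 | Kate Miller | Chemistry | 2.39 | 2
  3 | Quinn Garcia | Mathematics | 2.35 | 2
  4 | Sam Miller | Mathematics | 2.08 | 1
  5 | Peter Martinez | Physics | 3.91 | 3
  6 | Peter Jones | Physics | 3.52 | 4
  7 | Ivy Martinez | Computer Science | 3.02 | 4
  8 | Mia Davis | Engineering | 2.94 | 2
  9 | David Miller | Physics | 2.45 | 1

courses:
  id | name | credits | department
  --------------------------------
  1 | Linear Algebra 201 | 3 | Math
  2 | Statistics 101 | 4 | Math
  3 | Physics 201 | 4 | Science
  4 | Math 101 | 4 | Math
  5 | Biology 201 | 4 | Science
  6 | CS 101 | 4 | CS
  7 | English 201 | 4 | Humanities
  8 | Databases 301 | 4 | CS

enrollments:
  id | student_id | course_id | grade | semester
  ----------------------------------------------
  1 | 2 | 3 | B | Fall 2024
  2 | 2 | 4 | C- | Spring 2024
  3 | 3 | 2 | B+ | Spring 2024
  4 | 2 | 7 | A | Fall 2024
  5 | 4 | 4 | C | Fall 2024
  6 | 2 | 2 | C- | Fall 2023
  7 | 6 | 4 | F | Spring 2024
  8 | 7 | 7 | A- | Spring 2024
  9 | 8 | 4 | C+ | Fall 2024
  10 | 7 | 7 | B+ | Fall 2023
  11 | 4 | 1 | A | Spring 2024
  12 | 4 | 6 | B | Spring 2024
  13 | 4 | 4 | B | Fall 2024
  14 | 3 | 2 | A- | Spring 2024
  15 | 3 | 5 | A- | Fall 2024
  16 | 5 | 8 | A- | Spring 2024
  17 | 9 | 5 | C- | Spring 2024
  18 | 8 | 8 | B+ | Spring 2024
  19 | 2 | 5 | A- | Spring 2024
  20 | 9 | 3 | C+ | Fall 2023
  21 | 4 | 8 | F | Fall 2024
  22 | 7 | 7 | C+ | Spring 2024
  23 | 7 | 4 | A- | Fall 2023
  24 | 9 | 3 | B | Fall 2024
SELECT name, credits FROM courses ORDER BY credits ASC LIMIT 2

Execution result:
name | credits
Linear Algebra 201 | 3
Statistics 101 | 4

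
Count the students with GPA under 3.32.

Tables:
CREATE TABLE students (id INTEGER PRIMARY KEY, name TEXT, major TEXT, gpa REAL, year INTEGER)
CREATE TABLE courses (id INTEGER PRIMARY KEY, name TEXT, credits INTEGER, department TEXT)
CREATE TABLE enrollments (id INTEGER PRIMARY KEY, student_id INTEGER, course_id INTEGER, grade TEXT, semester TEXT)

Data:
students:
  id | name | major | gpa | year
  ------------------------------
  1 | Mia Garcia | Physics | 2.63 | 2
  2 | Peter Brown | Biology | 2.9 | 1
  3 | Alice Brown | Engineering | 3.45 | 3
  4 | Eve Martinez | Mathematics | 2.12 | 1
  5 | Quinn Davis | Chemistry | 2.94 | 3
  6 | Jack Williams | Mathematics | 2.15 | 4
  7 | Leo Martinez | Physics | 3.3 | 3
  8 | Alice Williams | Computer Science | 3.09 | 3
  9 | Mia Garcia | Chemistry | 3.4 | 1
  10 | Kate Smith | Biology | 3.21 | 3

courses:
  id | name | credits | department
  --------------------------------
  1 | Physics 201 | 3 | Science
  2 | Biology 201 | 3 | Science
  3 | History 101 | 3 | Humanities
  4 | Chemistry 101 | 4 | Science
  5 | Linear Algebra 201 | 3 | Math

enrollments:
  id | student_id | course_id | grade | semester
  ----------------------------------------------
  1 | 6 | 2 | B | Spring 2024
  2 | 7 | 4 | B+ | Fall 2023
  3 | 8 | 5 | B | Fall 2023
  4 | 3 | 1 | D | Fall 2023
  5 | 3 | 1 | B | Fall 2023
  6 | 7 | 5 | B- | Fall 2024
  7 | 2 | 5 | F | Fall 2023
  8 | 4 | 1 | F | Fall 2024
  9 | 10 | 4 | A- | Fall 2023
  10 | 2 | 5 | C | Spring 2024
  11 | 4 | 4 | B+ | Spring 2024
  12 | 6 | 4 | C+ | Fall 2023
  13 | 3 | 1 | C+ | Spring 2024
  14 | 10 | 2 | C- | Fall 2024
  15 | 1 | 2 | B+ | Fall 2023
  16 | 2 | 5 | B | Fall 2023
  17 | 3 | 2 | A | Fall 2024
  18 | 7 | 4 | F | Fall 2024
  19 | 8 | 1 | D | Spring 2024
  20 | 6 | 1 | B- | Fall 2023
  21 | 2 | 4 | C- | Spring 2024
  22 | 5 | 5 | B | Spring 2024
SELECT COUNT(*) FROM students WHERE gpa < 3.32

Execution result:
8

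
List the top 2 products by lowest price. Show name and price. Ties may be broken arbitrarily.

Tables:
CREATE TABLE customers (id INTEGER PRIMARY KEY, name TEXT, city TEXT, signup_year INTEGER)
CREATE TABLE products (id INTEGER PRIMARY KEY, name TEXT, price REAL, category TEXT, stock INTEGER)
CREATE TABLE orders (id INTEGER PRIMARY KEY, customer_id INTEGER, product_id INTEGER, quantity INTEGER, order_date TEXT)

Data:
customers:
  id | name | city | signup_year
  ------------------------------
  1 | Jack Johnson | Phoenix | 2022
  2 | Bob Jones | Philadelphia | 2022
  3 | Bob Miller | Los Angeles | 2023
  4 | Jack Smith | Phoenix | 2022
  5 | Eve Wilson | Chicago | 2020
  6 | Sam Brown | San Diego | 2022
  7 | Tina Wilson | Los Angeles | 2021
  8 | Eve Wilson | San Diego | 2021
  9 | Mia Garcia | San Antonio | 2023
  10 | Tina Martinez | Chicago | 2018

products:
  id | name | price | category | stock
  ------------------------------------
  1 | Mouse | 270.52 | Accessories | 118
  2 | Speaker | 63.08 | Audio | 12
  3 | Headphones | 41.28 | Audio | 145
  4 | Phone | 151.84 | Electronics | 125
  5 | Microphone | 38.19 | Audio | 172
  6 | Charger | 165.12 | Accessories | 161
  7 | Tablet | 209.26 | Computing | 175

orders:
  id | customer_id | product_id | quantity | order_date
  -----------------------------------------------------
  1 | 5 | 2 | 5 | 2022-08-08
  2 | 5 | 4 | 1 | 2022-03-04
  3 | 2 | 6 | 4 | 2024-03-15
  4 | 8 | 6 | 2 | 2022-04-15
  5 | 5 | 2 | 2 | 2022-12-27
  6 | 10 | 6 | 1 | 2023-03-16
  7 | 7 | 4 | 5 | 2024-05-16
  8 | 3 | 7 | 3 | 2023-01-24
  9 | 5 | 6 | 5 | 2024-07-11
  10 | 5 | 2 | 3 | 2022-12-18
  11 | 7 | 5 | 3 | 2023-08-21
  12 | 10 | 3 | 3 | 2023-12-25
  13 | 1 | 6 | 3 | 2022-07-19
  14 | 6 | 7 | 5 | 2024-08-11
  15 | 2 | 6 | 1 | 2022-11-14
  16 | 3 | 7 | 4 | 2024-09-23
SELECT name, price FROM products ORDER BY price ASC LIMIT 2

Execution result:
name | price
Microphone | 38.19
Headphones | 41.28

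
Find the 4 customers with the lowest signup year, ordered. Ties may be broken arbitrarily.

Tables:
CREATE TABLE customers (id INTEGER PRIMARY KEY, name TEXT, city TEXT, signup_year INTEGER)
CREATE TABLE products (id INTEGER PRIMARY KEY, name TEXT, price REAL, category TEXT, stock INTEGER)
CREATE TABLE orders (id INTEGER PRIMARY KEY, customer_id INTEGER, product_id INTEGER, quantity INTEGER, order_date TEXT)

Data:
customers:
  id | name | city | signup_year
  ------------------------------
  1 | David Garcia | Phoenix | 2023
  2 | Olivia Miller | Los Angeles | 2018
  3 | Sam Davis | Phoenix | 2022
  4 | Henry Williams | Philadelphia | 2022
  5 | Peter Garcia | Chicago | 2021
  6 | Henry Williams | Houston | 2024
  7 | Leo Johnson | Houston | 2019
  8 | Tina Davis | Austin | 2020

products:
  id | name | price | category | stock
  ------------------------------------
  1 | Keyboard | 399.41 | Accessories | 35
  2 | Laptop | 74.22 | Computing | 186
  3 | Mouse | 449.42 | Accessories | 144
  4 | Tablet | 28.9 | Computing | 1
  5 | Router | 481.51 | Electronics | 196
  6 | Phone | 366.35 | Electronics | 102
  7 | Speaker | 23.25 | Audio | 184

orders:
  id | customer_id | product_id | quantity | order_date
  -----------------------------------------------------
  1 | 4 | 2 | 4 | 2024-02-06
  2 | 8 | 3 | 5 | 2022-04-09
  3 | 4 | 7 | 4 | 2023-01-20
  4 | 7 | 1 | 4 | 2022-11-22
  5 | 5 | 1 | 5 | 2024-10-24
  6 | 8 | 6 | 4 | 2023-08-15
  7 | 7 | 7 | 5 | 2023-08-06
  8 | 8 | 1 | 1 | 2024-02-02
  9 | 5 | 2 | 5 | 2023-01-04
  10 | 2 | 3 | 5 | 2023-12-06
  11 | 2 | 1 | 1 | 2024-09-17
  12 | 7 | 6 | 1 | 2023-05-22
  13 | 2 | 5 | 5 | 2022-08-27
SELECT name, signup_year FROM customers ORDER BY signup_year ASC LIMIT 4

Execution result:
name | signup_year
Olivia Miller | 2018
Leo Johnson | 2019
Tina Davis | 2020
Peter Garcia | 2021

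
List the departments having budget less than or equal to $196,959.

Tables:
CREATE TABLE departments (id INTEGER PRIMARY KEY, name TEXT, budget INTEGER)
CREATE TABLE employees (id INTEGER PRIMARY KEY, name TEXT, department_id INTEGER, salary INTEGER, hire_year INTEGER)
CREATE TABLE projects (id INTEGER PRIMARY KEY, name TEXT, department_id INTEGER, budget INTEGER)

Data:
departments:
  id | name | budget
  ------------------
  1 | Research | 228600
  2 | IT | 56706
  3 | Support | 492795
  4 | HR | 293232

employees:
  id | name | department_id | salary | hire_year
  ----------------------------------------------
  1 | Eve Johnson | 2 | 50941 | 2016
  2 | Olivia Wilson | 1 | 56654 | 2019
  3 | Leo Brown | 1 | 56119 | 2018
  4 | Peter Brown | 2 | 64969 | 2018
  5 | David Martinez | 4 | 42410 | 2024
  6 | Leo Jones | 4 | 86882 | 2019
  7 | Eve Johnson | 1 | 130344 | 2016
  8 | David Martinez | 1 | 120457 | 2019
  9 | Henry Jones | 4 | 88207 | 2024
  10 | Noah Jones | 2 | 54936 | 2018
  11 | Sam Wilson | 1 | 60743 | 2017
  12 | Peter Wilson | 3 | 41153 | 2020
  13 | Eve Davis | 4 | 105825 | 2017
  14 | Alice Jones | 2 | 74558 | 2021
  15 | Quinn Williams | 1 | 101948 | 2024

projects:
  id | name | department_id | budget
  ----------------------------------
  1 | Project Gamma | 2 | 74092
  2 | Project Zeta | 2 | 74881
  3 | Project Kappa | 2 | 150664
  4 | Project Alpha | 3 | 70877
SELECT name, budget FROM departments WHERE budget <= 196959

Execution result:
name | budget
IT | 56706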